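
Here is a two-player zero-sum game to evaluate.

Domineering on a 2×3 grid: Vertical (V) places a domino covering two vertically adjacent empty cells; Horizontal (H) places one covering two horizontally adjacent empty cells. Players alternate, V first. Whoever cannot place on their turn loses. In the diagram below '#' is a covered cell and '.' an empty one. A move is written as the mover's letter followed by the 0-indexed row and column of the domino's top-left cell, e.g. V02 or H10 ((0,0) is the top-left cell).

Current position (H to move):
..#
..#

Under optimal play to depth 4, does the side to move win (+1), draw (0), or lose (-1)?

value(..#/..#, H) = +1

ply 1, H at ..#/..# | H00=+1→###/..#*; H10=+1→..#/###
ply 2: ###/..# is terminal -1 (V); from ..#/..# depth 4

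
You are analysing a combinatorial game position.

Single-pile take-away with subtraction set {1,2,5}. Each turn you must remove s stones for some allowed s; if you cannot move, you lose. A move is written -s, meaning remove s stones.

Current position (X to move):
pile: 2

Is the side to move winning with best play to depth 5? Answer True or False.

X winning at [2]: True

[2] X move#1: -1:-1/1, -2:+1/0*
[0] end (terminal -1, O#2); searched 2 to 5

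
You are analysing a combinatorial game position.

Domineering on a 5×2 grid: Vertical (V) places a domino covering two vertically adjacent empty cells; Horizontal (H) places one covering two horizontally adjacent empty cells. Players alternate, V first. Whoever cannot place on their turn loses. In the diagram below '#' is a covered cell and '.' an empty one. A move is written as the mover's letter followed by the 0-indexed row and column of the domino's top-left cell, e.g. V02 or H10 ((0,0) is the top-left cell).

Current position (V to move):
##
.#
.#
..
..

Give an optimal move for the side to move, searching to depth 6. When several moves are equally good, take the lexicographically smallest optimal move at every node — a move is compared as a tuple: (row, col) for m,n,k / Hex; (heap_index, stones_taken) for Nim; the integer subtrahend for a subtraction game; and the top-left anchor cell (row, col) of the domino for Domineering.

V's best at [##/.#/.#/../..]: V30

ply 1, V at ##/.#/.#/../.. | V10=-1→##/##/##/../..; V20=-1→##/.#/##/#./..; V30=+1→##/.#/.#/#./#.*; V31=+1→##/.#/.#/.#/.#
ply 2: ##/.#/.#/#./#. is terminal -1 (H); from ##/.#/.#/../.. depth 6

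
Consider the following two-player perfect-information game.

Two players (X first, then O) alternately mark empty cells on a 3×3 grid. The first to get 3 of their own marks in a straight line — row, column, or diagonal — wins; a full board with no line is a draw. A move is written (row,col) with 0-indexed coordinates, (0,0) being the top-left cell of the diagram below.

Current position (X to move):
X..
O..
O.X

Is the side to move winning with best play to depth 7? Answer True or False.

X winning at [X../O../O.X]: True

p1 X@[X../O../O.X]: (0,1)[XX./O../O.X]+1* (0,2)[X.X/O../O.X]+1 (1,1)[X../OX./O.X]+1 (1,2)[X../O.X/O.X]+1 (2,1)[X../O../OXX]-1
p2 O@[XX./O../O.X]: (0,2)[XXO/O../O.X]-1* (1,1)[XX./OO./O.X]-1 (1,2)[XX./O.O/O.X]-1 (2,1)[XX./O../OOX]-1
p3 X@[XXO/O../O.X]: (1,1)[XXO/OX./O.X]+1* (1,2)[XXO/O.X/O.X]-1 (2,1)[XXO/O../OXX]-1
p4 O@[XXO/OX./O.X] terminal -1; root [X../O../O.X] d7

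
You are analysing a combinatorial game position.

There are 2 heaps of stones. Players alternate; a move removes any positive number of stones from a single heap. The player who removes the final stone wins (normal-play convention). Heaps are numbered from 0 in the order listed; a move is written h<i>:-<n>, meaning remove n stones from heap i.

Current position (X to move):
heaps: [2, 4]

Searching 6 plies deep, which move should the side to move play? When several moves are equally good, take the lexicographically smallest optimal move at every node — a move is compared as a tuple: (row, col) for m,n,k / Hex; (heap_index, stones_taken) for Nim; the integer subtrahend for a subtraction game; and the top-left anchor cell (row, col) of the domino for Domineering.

[(2,4)] X move#1: h0:-1:-1/(1,4), h0:-2:-1/(0,4), h1:-1:-1/(2,3), h1:-2:+1/(2,2)*, h1:-3:-1/(2,1), h1:-4:-1/(2,0)
[(2,2)] O move#2: h0:-1:-1/(1,2)*, h0:-2:-1/(0,2), h1:-1:-1/(2,1), h1:-2:-1/(2,0)
[(1,2)] X move#3: h0:-1:-1/(0,2), h1:-1:+1/(1,1)*, h1:-2:-1/(1,0)
[(1,1)] O move#4: h0:-1:-1/(0,1)*, h1:-1:-1/(1,0)
[(0,1)] X move#5: h1:-1:+1/(0,0)*
[(0,0)] end (terminal -1, O#6); searched (2,4) to 6

X's best at [(2,4)]: h1:-2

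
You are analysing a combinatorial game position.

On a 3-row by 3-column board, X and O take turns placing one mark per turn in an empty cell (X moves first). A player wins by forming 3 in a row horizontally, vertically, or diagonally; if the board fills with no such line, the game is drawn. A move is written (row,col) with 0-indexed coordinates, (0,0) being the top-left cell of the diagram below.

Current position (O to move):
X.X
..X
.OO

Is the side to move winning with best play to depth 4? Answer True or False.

p1 O@[X.X/..X/.OO]: (0,1)[XOX/..X/.OO]+1* (1,0)[X.X/O.X/.OO]-1 (1,1)[X.X/.OX/.OO]-1 (2,0)[X.X/..X/OOO]+1
p2 X@[XOX/..X/.OO]: (1,0)[XOX/X.X/.OO]-1* (1,1)[XOX/.XX/.OO]-1 (2,0)[XOX/..X/XOO]-1
p3 O@[XOX/X.X/.OO]: (1,1)[XOX/XOX/.OO]+1* (2,0)[XOX/X.X/OOO]+1
p4 X@[XOX/XOX/.OO] terminal -1; root [X.X/..X/.OO] d4

O winning at [X.X/..X/.OO]: True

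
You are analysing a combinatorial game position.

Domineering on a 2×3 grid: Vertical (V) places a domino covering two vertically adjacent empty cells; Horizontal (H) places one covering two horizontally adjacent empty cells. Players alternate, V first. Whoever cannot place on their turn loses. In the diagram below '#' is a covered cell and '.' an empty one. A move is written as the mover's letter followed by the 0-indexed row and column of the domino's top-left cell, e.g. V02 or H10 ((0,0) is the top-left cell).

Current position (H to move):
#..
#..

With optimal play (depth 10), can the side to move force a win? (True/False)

H winning at [#../#..]: True

ply 1, H at #../#.. | H01=+1→###/#..*; H11=+1→#../###
ply 2: ###/#.. is terminal -1 (V); from #../#.. depth 10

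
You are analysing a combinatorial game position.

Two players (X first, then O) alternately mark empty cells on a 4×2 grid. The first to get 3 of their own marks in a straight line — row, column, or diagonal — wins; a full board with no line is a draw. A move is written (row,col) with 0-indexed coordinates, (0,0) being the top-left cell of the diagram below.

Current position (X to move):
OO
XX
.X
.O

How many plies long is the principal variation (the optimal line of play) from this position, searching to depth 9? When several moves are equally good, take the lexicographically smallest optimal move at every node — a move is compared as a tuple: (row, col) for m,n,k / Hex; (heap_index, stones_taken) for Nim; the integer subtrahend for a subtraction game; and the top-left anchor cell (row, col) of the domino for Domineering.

PV length from [OO/XX/.X/.O]: 2 plies

ply 1, X at OO/XX/.X/.O | (2,0)=+0→OO/XX/XX/.O*; (3,0)=+0→OO/XX/.X/XO
ply 2, O at OO/XX/XX/.O | (3,0)=+0→OO/XX/XX/OO*
ply 3: OO/XX/XX/OO is terminal +0 (X); from OO/XX/.X/.O depth 9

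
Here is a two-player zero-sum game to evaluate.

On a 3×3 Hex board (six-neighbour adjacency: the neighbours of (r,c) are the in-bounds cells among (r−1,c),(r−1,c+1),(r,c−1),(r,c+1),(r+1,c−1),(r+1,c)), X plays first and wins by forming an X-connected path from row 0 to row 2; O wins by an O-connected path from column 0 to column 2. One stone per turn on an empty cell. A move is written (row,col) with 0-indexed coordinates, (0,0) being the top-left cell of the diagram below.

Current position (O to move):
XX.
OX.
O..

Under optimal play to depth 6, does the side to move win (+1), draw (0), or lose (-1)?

[XX./OX./O..] O move#1: (0,2):-1/XXO/OX./O.., (1,2):-1/XX./OXO/O.., (2,1):+1/XX./OX./OO.*, (2,2):-1/XX./OX./O.O
[XX./OX./OO.] X move#2: (0,2):-1/XXX/OX./OO.*, (1,2):-1/XX./OXX/OO., (2,2):-1/XX./OX./OOX
[XXX/OX./OO.] O move#3: (1,2):+1/XXX/OXO/OO.*, (2,2):+1/XXX/OX./OOO
[XXX/OXO/OO.] end (terminal -1, X#4); searched XX./OX./O.. to 6

value(XX./OX./O.., O) = +1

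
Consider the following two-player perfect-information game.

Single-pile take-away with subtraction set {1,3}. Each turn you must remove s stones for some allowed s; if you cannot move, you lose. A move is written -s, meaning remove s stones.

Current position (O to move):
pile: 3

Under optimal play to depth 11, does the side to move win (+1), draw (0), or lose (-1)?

ply 1, O at 3 | -1=+1→2*; -3=+1→0
ply 2, X at 2 | -1=-1→1*
ply 3, O at 1 | -1=+1→0*
ply 4: 0 is terminal -1 (X); from 3 depth 11

value(3, O) = +1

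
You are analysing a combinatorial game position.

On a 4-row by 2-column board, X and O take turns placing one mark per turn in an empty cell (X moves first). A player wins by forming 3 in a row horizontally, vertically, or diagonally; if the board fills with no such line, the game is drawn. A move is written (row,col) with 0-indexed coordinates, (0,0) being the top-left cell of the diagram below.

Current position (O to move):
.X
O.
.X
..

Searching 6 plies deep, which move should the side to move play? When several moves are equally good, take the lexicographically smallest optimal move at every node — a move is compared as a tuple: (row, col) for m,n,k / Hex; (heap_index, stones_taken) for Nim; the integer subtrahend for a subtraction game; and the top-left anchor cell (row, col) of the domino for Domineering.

O's best at [.X/O./.X/..]: (1,1)

[.X/O./.X/..] O move#1: (0,0):-1/OX/O./.X/.., (1,1):+0/.X/OO/.X/..*, (2,0):-1/.X/O./OX/.., (3,0):-1/.X/O./.X/O., (3,1):-1/.X/O./.X/.O
[.X/OO/.X/..] X move#2: (0,0):+0/XX/OO/.X/..*, (2,0):+0/.X/OO/XX/.., (3,0):+0/.X/OO/.X/X., (3,1):-1/.X/OO/.X/.X
[XX/OO/.X/..] O move#3: (2,0):+0/XX/OO/OX/..*, (3,0):+0/XX/OO/.X/O., (3,1):+0/XX/OO/.X/.O
[XX/OO/OX/..] X move#4: (3,0):+0/XX/OO/OX/X.*, (3,1):-1/XX/OO/OX/.X
[XX/OO/OX/X.] O move#5: (3,1):+0/XX/OO/OX/XO*
[XX/OO/OX/XO] end (terminal +0, X#6); searched .X/O./.X/.. to 6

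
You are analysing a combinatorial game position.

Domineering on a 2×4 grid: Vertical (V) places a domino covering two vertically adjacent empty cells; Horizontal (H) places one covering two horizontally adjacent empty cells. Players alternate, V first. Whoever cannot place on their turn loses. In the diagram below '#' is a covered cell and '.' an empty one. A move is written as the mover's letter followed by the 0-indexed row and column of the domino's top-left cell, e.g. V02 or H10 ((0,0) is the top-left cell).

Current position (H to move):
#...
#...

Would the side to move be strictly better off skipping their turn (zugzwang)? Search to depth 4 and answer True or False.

zugzwang(#.../#..., H) = False

ply 1, H at #.../#... | H01=+1→###./#...*; H02=+1→#.##/#...; H11=+1→#.../###.; H12=+1→#.../#.##
ply 2, V at ###./#... | V03=-1→####/#..#*
ply 3, H at ####/#..# | H11=+1→####/####*
ply 4: ####/#### is terminal -1 (V); from #.../#... depth 4
suppose H passes — search the same position with V to move:
pass> ply 1, V at #.../#... | V01=-1→##../##..; V02=+1→#.#./#.#.*; V03=-1→#..#/#..#
pass> ply 2: #.#./#.#. is terminal -1 (H); from #.../#... depth 4
for H: play +1, pass -1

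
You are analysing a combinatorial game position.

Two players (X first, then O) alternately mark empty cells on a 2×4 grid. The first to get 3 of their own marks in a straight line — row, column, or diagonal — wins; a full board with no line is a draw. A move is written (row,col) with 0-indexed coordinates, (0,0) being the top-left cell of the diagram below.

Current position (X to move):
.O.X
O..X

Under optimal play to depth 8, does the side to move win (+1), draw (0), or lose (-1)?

[.O.X/O..X] X move#1: (0,0):+0/XO.X/O..X*, (0,2):+0/.OXX/O..X, (1,1):+0/.O.X/OX.X, (1,2):+0/.O.X/O.XX
[XO.X/O..X] O move#2: (0,2):+0/XOOX/O..X*, (1,1):+0/XO.X/OO.X, (1,2):+0/XO.X/O.OX
[XOOX/O..X] X move#3: (1,1):+0/XOOX/OX.X*, (1,2):+0/XOOX/O.XX
[XOOX/OX.X] O move#4: (1,2):+0/XOOX/OXOX*
[XOOX/OXOX] end (terminal +0, X#5); searched .O.X/O..X to 8

value(.O.X/O..X, X) = 0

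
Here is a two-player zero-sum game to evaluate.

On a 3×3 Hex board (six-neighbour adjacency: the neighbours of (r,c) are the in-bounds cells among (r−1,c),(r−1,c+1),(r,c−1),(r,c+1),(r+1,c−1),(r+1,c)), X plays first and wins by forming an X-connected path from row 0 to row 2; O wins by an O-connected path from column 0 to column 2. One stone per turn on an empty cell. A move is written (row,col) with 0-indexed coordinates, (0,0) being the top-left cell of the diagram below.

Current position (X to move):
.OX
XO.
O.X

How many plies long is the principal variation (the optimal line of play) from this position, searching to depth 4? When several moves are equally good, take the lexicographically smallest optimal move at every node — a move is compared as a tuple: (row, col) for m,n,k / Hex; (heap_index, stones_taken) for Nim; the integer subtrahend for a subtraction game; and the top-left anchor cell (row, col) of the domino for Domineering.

PV length from [.OX/XO./O.X]: 1 ply

p1 X@[.OX/XO./O.X]: (0,0)[XOX/XO./O.X]-1 (1,2)[.OX/XOX/O.X]+1* (2,1)[.OX/XO./OXX]-1
p2 O@[.OX/XOX/O.X] terminal -1; root [.OX/XO./O.X] d4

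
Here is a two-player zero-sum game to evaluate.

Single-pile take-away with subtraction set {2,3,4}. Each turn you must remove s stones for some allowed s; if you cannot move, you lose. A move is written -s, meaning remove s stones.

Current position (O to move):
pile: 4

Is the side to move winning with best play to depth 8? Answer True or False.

p1 O@[4]: -2[2]-1 -3[1]+1* -4[0]+1
p2 X@[1] terminal -1; root [4] d8

O winning at [4]: True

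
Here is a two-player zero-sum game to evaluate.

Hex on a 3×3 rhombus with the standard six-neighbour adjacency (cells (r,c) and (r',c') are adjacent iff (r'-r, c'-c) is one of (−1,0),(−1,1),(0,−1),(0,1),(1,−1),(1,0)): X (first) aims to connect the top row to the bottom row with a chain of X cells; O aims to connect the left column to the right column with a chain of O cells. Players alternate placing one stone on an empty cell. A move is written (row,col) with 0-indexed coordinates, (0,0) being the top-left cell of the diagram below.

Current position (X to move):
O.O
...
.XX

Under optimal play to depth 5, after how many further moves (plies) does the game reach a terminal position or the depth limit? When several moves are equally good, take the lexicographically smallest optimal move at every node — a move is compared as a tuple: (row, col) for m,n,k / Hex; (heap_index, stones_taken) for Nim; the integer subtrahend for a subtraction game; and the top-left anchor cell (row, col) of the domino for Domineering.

PV length from [O.O/.../.XX]: 4 plies

ply 1, X at O.O/.../.XX | (0,1)=-1→OXO/.../.XX*; (1,0)=-1→O.O/X../.XX; (1,1)=-1→O.O/.X./.XX; (1,2)=-1→O.O/..X/.XX; (2,0)=-1→O.O/.../XXX
ply 2, O at OXO/.../.XX | (1,0)=-1→OXO/O../.XX; (1,1)=+1→OXO/.O./.XX*; (1,2)=-1→OXO/..O/.XX; (2,0)=-1→OXO/.../OXX
ply 3, X at OXO/.O./.XX | (1,0)=-1→OXO/XO./.XX*; (1,2)=-1→OXO/.OX/.XX; (2,0)=-1→OXO/.O./XXX
ply 4, O at OXO/XO./.XX | (1,2)=-1→OXO/XOO/.XX; (2,0)=+1→OXO/XO./OXX*
ply 5: OXO/XO./OXX is terminal -1 (X); from O.O/.../.XX depth 5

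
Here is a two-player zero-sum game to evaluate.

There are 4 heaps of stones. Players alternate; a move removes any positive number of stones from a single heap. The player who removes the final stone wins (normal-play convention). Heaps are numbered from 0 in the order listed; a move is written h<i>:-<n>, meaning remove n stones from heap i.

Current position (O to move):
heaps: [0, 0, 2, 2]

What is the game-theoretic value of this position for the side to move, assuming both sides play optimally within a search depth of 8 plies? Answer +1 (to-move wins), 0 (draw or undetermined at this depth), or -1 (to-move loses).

value((0,0,2,2), O) = -1

[(0,0,2,2)] O move#1: h2:-1:-1/(0,0,1,2)*, h2:-2:-1/(0,0,0,2), h3:-1:-1/(0,0,2,1), h3:-2:-1/(0,0,2,0)
[(0,0,1,2)] X move#2: h2:-1:-1/(0,0,0,2), h3:-1:+1/(0,0,1,1)*, h3:-2:-1/(0,0,1,0)
[(0,0,1,1)] O move#3: h2:-1:-1/(0,0,0,1)*, h3:-1:-1/(0,0,1,0)
[(0,0,0,1)] X move#4: h3:-1:+1/(0,0,0,0)*
[(0,0,0,0)] end (terminal -1, O#5); searched (0,0,2,2) to 8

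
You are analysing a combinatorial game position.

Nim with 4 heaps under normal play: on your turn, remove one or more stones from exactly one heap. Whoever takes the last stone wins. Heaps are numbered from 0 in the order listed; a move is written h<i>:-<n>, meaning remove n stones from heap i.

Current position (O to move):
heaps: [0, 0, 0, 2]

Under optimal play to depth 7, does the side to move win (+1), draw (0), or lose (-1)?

value((0,0,0,2), O) = +1

[(0,0,0,2)] O move#1: h3:-1:-1/(0,0,0,1), h3:-2:+1/(0,0,0,0)*
[(0,0,0,0)] end (terminal -1, X#2); searched (0,0,0,2) to 7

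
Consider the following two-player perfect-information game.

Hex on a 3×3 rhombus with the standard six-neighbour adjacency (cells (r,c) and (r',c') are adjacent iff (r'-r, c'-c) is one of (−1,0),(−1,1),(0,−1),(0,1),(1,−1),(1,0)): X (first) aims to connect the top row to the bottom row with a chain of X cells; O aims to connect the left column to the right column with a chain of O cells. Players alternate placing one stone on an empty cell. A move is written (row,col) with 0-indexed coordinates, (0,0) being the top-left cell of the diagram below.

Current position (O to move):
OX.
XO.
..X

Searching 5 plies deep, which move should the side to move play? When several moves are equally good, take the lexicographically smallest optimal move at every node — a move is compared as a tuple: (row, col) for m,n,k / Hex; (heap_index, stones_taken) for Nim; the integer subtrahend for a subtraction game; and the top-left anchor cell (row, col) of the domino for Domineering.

O's best at [OX./XO./..X]: (2,0)

[OX./XO./..X] O move#1: (0,2):-1/OXO/XO./..X, (1,2):-1/OX./XOO/..X, (2,0):+1/OX./XO./O.X*, (2,1):-1/OX./XO./.OX
[OX./XO./O.X] X move#2: (0,2):-1/OXX/XO./O.X*, (1,2):-1/OX./XOX/O.X, (2,1):-1/OX./XO./OXX
[OXX/XO./O.X] O move#3: (1,2):+1/OXX/XOO/O.X*, (2,1):-1/OXX/XO./OOX
[OXX/XOO/O.X] end (terminal -1, X#4); searched OX./XO./..X to 5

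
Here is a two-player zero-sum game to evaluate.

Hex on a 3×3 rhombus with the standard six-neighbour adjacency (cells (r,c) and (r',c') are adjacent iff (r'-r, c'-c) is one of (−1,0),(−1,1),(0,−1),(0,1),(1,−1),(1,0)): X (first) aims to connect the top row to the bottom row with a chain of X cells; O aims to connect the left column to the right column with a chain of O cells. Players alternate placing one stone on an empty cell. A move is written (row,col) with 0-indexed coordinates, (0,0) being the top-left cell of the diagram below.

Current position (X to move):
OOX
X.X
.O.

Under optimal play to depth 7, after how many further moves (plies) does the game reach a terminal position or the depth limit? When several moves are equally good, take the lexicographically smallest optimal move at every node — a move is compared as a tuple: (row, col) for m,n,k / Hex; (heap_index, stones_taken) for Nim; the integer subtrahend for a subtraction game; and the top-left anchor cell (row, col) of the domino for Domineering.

ply 1, X at OOX/X.X/.O. | (1,1)=+1→OOX/XXX/.O.*; (2,0)=+1→OOX/X.X/XO.; (2,2)=+1→OOX/X.X/.OX
ply 2, O at OOX/XXX/.O. | (2,0)=-1→OOX/XXX/OO.*; (2,2)=-1→OOX/XXX/.OO
ply 3, X at OOX/XXX/OO. | (2,2)=+1→OOX/XXX/OOX*
ply 4: OOX/XXX/OOX is terminal -1 (O); from OOX/X.X/.O. depth 7

PV length from [OOX/X.X/.O.]: 3 plies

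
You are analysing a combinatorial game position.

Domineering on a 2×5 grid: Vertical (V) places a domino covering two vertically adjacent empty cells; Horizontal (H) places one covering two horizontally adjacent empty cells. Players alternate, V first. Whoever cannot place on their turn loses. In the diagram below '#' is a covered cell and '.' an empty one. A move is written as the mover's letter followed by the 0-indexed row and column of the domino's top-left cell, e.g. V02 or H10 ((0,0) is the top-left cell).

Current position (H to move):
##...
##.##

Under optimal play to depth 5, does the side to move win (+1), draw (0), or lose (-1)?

ply 1, H at ##.../##.## | H02=+1→####./##.##*; H03=-1→##.##/##.##
ply 2: ####./##.## is terminal -1 (V); from ##.../##.## depth 5

value(##.../##.##, H) = +1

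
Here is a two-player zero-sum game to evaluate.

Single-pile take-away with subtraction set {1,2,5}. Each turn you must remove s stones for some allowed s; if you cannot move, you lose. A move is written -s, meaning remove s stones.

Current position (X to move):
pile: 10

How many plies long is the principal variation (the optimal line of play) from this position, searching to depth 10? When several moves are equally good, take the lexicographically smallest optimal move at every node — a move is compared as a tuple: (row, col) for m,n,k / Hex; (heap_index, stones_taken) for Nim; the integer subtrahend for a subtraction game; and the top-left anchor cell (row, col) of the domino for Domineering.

PV length from [10]: 7 plies

[10] X move#1: -1:+1/9*, -2:-1/8, -5:-1/5
[9] O move#2: -1:-1/8*, -2:-1/7, -5:-1/4
[8] X move#3: -1:-1/7, -2:+1/6*, -5:+1/3
[6] O move#4: -1:-1/5*, -2:-1/4, -5:-1/1
[5] X move#5: -1:-1/4, -2:+1/3*, -5:+1/0
[3] O move#6: -1:-1/2*, -2:-1/1
[2] X move#7: -1:-1/1, -2:+1/0*
[0] end (terminal -1, O#8); searched 10 to 10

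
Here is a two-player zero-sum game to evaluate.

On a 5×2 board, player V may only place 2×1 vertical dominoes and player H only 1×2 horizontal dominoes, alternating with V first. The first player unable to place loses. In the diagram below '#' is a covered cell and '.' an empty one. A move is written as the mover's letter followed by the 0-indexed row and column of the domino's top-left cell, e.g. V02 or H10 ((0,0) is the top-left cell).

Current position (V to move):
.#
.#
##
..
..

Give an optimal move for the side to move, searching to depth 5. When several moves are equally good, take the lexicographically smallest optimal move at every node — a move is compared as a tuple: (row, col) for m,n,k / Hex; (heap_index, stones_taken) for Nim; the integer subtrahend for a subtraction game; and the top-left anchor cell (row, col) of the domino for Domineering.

V's best at [.#/.#/##/../..]: V30

p1 V@[.#/.#/##/../..]: V00[##/##/##/../..]-1 V30[.#/.#/##/#./#.]+1* V31[.#/.#/##/.#/.#]+1
p2 H@[.#/.#/##/#./#.] terminal -1; root [.#/.#/##/../..] d5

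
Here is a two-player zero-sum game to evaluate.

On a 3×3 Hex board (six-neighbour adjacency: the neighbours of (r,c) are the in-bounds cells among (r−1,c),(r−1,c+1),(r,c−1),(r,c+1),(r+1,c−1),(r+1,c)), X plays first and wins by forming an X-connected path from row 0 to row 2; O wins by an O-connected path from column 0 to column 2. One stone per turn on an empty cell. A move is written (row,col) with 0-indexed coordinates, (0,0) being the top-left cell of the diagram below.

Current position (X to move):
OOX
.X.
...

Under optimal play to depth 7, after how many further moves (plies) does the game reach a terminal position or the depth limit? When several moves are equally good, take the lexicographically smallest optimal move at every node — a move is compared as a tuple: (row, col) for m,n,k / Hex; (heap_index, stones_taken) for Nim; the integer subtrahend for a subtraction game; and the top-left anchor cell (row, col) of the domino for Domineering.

[OOX/.X./...] X move#1: (1,0):+1/OOX/XX./...*, (1,2):+1/OOX/.XX/..., (2,0):+1/OOX/.X./X.., (2,1):+1/OOX/.X./.X., (2,2):+1/OOX/.X./..X
[OOX/XX./...] O move#2: (1,2):-1/OOX/XXO/...*, (2,0):-1/OOX/XX./O.., (2,1):-1/OOX/XX./.O., (2,2):-1/OOX/XX./..O
[OOX/XXO/...] X move#3: (2,0):+1/OOX/XXO/X..*, (2,1):+1/OOX/XXO/.X., (2,2):+1/OOX/XXO/..X
[OOX/XXO/X..] end (terminal -1, O#4); searched OOX/.X./... to 7

PV length from [OOX/.X./...]: 3 plies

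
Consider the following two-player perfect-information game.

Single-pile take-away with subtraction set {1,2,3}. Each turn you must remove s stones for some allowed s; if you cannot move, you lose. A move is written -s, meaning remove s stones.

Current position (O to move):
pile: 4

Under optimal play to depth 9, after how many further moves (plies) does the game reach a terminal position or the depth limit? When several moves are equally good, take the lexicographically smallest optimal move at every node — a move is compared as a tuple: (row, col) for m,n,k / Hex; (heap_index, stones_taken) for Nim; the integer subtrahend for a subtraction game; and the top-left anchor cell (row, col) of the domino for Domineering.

PV length from [4]: 2 plies

p1 O@[4]: -1[3]-1* -2[2]-1 -3[1]-1
p2 X@[3]: -1[2]-1 -2[1]-1 -3[0]+1*
p3 O@[0] terminal -1; root [4] d9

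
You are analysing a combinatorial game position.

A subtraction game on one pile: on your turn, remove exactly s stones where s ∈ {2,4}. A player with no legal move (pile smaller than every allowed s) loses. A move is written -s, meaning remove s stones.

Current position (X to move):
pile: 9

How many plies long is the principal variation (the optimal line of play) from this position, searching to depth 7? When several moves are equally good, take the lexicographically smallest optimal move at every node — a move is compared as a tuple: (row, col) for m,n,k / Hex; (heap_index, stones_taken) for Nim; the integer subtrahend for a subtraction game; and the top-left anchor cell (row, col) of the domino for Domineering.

[9] X move#1: -2:+1/7*, -4:-1/5
[7] O move#2: -2:-1/5*, -4:-1/3
[5] X move#3: -2:-1/3, -4:+1/1*
[1] end (terminal -1, O#4); searched 9 to 7

PV length from [9]: 3 plies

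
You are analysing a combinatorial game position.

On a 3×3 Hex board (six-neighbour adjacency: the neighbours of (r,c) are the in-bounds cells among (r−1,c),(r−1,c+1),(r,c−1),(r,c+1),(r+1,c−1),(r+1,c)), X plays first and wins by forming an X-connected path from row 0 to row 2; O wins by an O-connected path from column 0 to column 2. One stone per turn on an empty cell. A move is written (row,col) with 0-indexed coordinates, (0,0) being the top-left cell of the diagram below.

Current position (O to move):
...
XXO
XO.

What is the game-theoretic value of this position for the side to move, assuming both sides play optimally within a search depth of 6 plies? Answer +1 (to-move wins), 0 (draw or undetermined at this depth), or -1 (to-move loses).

[.../XXO/XO.] O move#1: (0,0):-1/O../XXO/XO.*, (0,1):-1/.O./XXO/XO., (0,2):-1/..O/XXO/XO., (2,2):-1/.../XXO/XOO
[O../XXO/XO.] X move#2: (0,1):+1/OX./XXO/XO.*, (0,2):+1/O.X/XXO/XO., (2,2):+1/O../XXO/XOX
[OX./XXO/XO.] end (terminal -1, O#3); searched .../XXO/XO. to 6

value(.../XXO/XO., O) = -1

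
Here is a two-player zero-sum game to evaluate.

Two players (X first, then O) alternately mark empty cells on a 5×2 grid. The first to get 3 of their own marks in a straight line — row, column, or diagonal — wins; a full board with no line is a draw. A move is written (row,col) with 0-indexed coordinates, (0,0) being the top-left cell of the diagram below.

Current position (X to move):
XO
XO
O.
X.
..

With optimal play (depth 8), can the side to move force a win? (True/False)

X winning at [XO/XO/O./X./..]: False

ply 1, X at XO/XO/O./X./.. | (2,1)=+0→XO/XO/OX/X./..*; (3,1)=-1→XO/XO/O./XX/..; (4,0)=-1→XO/XO/O./X./X.; (4,1)=-1→XO/XO/O./X./.X
ply 2, O at XO/XO/OX/X./.. | (3,1)=+0→XO/XO/OX/XO/..*; (4,0)=+0→XO/XO/OX/X./O.; (4,1)=+0→XO/XO/OX/X./.O
ply 3, X at XO/XO/OX/XO/.. | (4,0)=+0→XO/XO/OX/XO/X.*; (4,1)=+0→XO/XO/OX/XO/.X
ply 4, O at XO/XO/OX/XO/X. | (4,1)=+0→XO/XO/OX/XO/XO*
ply 5: XO/XO/OX/XO/XO is terminal +0 (X); from XO/XO/O./X./.. depth 8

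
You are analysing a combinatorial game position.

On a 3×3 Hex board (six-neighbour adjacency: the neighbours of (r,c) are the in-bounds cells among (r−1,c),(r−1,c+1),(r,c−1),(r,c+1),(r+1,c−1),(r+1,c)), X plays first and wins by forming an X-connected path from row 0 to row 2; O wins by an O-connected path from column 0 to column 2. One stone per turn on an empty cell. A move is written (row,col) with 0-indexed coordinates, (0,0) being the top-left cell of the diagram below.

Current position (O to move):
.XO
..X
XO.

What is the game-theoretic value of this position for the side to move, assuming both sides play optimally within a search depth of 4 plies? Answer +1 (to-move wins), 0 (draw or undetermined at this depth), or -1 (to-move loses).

value(.XO/..X/XO., O) = -1

[.XO/..X/XO.] O move#1: (0,0):-1/OXO/..X/XO.*, (1,0):-1/.XO/O.X/XO., (1,1):-1/.XO/.OX/XO., (2,2):-1/.XO/..X/XOO
[OXO/..X/XO.] X move#2: (1,0):+1/OXO/X.X/XO.*, (1,1):+1/OXO/.XX/XO., (2,2):+1/OXO/..X/XOX
[OXO/X.X/XO.] end (terminal -1, O#3); searched .XO/..X/XO. to 4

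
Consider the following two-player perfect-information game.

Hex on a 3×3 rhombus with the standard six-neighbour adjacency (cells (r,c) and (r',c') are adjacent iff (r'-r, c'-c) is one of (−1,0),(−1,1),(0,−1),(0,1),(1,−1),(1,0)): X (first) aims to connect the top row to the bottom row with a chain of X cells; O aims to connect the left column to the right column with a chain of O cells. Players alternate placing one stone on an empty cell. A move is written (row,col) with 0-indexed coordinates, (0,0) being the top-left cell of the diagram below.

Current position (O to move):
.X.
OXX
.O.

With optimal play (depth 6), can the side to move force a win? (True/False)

O winning at [.X./OXX/.O.]: False

ply 1, O at .X./OXX/.O. | (0,0)=-1→OX./OXX/.O.*; (0,2)=-1→.XO/OXX/.O.; (2,0)=-1→.X./OXX/OO.; (2,2)=-1→.X./OXX/.OO
ply 2, X at OX./OXX/.O. | (0,2)=+1→OXX/OXX/.O.*; (2,0)=+1→OX./OXX/XO.; (2,2)=+1→OX./OXX/.OX
ply 3, O at OXX/OXX/.O. | (2,0)=-1→OXX/OXX/OO.*; (2,2)=-1→OXX/OXX/.OO
ply 4, X at OXX/OXX/OO. | (2,2)=+1→OXX/OXX/OOX*
ply 5: OXX/OXX/OOX is terminal -1 (O); from .X./OXX/.O. depth 6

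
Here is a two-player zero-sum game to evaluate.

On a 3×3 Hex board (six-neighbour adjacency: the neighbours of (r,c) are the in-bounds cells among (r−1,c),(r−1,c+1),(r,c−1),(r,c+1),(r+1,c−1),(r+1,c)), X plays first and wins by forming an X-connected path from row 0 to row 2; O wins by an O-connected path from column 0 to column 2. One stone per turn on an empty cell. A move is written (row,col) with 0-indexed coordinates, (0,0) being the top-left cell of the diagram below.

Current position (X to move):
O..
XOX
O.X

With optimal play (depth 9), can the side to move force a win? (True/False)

p1 X@[O../XOX/O.X]: (0,1)[OX./XOX/O.X]-1 (0,2)[O.X/XOX/O.X]+1* (2,1)[O../XOX/OXX]-1
p2 O@[O.X/XOX/O.X] terminal -1; root [O../XOX/O.X] d9

X winning at [O../XOX/O.X]: True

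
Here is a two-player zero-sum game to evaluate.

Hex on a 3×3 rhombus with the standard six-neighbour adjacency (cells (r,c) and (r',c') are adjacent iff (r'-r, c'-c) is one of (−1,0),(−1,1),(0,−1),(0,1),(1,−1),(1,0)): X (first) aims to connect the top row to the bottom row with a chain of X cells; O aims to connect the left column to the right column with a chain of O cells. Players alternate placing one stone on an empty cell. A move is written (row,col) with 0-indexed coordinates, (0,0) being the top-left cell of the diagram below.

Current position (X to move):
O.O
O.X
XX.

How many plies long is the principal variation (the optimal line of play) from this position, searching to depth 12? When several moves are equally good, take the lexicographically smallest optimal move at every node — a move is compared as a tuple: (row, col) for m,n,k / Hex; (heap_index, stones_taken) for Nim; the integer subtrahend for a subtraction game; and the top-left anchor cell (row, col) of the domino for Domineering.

p1 X@[O.O/O.X/XX.]: (0,1)[OXO/O.X/XX.]-1* (1,1)[O.O/OXX/XX.]-1 (2,2)[O.O/O.X/XXX]-1
p2 O@[OXO/O.X/XX.]: (1,1)[OXO/OOX/XX.]+1* (2,2)[OXO/O.X/XXO]-1
p3 X@[OXO/OOX/XX.] terminal -1; root [O.O/O.X/XX.] d12

PV length from [O.O/O.X/XX.]: 2 plies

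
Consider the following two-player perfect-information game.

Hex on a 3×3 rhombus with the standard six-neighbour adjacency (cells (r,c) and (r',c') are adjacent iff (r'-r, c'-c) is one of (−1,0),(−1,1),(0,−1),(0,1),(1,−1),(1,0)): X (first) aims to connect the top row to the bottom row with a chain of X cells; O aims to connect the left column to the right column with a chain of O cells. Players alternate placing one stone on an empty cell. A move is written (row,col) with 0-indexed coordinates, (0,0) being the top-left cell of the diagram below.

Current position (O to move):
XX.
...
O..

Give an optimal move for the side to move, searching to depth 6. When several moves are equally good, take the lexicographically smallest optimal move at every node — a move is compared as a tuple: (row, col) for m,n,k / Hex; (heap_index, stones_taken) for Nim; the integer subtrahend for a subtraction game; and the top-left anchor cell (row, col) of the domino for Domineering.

O's best at [XX./.../O..]: (0,2)

[XX./.../O..] O move#1: (0,2):+1/XXO/.../O..*, (1,0):-1/XX./O../O.., (1,1):+1/XX./.O./O.., (1,2):+1/XX./..O/O.., (2,1):+1/XX./.../OO., (2,2):+1/XX./.../O.O
[XXO/.../O..] X move#2: (1,0):-1/XXO/X../O..*, (1,1):-1/XXO/.X./O.., (1,2):-1/XXO/..X/O.., (2,1):-1/XXO/.../OX., (2,2):-1/XXO/.../O.X
[XXO/X../O..] O move#3: (1,1):+1/XXO/XO./O..*, (1,2):+1/XXO/X.O/O.., (2,1):+1/XXO/X../OO., (2,2):+1/XXO/X../O.O
[XXO/XO./O..] end (terminal -1, X#4); searched XX./.../O.. to 6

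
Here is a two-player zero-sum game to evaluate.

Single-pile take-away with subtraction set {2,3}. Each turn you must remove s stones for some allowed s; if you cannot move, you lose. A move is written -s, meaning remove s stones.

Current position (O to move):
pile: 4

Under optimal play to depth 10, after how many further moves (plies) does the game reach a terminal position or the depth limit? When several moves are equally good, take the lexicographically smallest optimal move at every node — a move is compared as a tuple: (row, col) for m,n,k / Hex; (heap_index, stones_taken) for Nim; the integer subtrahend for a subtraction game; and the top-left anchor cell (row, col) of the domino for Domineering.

PV length from [4]: 1 ply

[4] O move#1: -2:-1/2, -3:+1/1*
[1] end (terminal -1, X#2); searched 4 to 10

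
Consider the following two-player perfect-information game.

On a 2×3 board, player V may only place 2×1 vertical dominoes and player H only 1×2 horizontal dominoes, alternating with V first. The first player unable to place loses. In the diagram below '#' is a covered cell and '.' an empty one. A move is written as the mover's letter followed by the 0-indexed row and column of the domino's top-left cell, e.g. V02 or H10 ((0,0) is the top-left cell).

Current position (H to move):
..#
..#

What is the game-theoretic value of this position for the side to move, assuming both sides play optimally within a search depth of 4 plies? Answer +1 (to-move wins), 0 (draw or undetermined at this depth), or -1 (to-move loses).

value(..#/..#, H) = +1

ply 1, H at ..#/..# | H00=+1→###/..#*; H10=+1→..#/###
ply 2: ###/..# is terminal -1 (V); from ..#/..# depth 4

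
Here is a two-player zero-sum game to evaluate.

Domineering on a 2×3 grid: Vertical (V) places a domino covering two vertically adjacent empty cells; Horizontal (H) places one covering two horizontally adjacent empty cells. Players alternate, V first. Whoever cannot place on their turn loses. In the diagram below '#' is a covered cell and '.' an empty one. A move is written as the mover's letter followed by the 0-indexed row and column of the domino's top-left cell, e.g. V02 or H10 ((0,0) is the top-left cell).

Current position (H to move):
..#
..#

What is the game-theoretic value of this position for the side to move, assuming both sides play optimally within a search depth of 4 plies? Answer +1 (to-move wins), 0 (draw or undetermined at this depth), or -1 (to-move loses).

value(..#/..#, H) = +1

ply 1, H at ..#/..# | H00=+1→###/..#*; H10=+1→..#/###
ply 2: ###/..# is terminal -1 (V); from ..#/..# depth 4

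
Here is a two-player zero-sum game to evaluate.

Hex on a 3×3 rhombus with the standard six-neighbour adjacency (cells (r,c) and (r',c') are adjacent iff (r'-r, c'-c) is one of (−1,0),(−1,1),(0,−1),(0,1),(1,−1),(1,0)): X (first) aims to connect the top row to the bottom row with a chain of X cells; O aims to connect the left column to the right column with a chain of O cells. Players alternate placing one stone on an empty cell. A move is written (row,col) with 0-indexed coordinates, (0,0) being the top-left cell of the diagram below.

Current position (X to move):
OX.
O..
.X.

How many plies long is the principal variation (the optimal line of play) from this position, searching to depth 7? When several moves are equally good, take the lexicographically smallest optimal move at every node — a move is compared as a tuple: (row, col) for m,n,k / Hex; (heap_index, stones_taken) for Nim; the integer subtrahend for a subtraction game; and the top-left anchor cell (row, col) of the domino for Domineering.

[OX./O../.X.] X move#1: (0,2):+1/OXX/O../.X.*, (1,1):+1/OX./OX./.X., (1,2):+1/OX./O.X/.X., (2,0):-1/OX./O../XX., (2,2):-1/OX./O../.XX
[OXX/O../.X.] O move#2: (1,1):-1/OXX/OO./.X.*, (1,2):-1/OXX/O.O/.X., (2,0):-1/OXX/O../OX., (2,2):-1/OXX/O../.XO
[OXX/OO./.X.] X move#3: (1,2):+1/OXX/OOX/.X.*, (2,0):-1/OXX/OO./XX., (2,2):-1/OXX/OO./.XX
[OXX/OOX/.X.] end (terminal -1, O#4); searched OX./O../.X. to 7

PV length from [OX./O../.X.]: 3 plies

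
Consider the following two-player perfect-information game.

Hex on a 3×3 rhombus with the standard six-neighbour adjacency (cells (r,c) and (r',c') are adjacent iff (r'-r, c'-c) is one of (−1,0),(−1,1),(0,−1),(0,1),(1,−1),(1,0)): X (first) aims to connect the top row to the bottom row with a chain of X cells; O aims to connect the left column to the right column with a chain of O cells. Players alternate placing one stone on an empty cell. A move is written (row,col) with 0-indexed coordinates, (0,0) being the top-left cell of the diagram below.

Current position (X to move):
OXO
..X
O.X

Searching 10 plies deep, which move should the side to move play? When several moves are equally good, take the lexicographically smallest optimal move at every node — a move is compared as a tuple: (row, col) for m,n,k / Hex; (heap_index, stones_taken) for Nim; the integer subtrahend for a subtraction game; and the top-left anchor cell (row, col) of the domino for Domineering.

[OXO/..X/O.X] X move#1: (1,0):-1/OXO/X.X/O.X, (1,1):+1/OXO/.XX/O.X*, (2,1):-1/OXO/..X/OXX
[OXO/.XX/O.X] end (terminal -1, O#2); searched OXO/..X/O.X to 10

X's best at [OXO/..X/O.X]: (1,1)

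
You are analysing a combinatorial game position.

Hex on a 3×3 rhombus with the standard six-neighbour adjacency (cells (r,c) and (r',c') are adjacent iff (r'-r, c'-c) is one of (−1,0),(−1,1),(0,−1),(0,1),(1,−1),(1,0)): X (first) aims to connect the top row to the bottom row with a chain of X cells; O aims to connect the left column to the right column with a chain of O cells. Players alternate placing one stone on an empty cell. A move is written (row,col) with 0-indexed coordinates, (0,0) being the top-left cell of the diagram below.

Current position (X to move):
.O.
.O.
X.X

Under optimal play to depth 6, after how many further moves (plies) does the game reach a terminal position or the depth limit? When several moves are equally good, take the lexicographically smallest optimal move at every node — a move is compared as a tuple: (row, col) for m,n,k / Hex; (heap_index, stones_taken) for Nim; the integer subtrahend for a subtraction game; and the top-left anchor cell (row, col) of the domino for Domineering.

ply 1, X at .O./.O./X.X | (0,0)=-1→XO./.O./X.X*; (0,2)=-1→.OX/.O./X.X; (1,0)=-1→.O./XO./X.X; (1,2)=-1→.O./.OX/X.X; (2,1)=-1→.O./.O./XXX
ply 2, O at XO./.O./X.X | (0,2)=-1→XOO/.O./X.X; (1,0)=+1→XO./OO./X.X*; (1,2)=-1→XO./.OO/X.X; (2,1)=-1→XO./.O./XOX
ply 3, X at XO./OO./X.X | (0,2)=-1→XOX/OO./X.X*; (1,2)=-1→XO./OOX/X.X; (2,1)=-1→XO./OO./XXX
ply 4, O at XOX/OO./X.X | (1,2)=+1→XOX/OOO/X.X*; (2,1)=-1→XOX/OO./XOX
ply 5: XOX/OOO/X.X is terminal -1 (X); from .O./.O./X.X depth 6

PV length from [.O./.O./X.X]: 4 plies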